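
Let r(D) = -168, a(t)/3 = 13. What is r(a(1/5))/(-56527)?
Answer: 168/56527 ≈ 0.0029720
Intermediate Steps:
a(t) = 39 (a(t) = 3*13 = 39)
r(a(1/5))/(-56527) = -168/(-56527) = -168*(-1/56527) = 168/56527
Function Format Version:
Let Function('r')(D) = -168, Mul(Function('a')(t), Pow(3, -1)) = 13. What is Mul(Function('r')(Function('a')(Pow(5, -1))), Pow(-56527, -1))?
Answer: Rational(168, 56527) ≈ 0.0029720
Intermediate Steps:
Function('a')(t) = 39 (Function('a')(t) = Mul(3, 13) = 39)
Mul(Function('r')(Function('a')(Pow(5, -1))), Pow(-56527, -1)) = Mul(-168, Pow(-56527, -1)) = Mul(-168, Rational(-1, 56527)) = Rational(168, 56527)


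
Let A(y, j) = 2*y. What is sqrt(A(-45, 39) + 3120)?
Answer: sqrt(3030) ≈ 55.045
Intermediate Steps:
sqrt(A(-45, 39) + 3120) = sqrt(2*(-45) + 3120) = sqrt(-90 + 3120) = sqrt(3030)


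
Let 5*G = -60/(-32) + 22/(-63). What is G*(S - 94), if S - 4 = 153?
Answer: 769/40 ≈ 19.225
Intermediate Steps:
S = 157 (S = 4 + 153 = 157)
G = 769/2520 (G = (-60/(-32) + 22/(-63))/5 = (-60*(-1/32) + 22*(-1/63))/5 = (15/8 - 22/63)/5 = (⅕)*(769/504) = 769/2520 ≈ 0.30516)
G*(S - 94) = 769*(157 - 94)/2520 = (769/2520)*63 = 769/40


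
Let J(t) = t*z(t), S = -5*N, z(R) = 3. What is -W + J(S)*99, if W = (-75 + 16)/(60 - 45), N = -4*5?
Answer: 445559/15 ≈ 29704.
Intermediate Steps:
N = -20
S = 100 (S = -5*(-20) = 100)
J(t) = 3*t (J(t) = t*3 = 3*t)
W = -59/15 ≈ -3.9333
-W + J(S)*99 = -1*(-59/15) + (3*100)*99 = 59/15 + 300*99 = 59/15 + 29700 = 445559/15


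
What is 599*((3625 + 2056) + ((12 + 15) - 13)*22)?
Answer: 3587411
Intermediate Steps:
599*((3625 + 2056) + ((12 + 15) - 13)*22) = 599*(5681 + (27 - 13)*22) = 599*(5681 + 14*22) = 599*(5681 + 308) = 599*5989 = 3587411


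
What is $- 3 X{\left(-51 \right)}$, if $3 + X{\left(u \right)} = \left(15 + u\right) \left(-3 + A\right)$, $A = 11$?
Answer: $873$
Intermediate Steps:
$X{\left(u \right)} = 117 + 8 u$ ($X{\left(u \right)} = -3 + \left(15 + u\right) \left(-3 + 11\right) = -3 + \left(15 + u\right) 8 = -3 + \left(120 + 8 u\right) = 117 + 8 u$)
$- 3 X{\left(-51 \right)} = - 3 \left(117 + 8 \left(-51\right)\right) = - 3 \left(117 - 408\right) = \left(-3\right) \left(-291\right) = 873$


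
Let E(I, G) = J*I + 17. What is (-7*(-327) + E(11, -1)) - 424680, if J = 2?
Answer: -422352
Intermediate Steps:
E(I, G) = 17 + 2*I (E(I, G) = 2*I + 17 = 17 + 2*I)
(-7*(-327) + E(11, -1)) - 424680 = (-7*(-327) + (17 + 2*11)) - 424680 = (2289 + (17 + 22)) - 424680 = (2289 + 39) - 424680 = 2328 - 424680 = -422352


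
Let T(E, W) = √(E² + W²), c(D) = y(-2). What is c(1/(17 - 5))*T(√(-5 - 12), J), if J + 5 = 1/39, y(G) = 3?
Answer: √11779/13 ≈ 8.3485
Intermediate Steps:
J = -194/39 (J = -5 + 1/39 = -194/39 ≈ -4.9744)
c(D) = 3
c(1/(17 - 5))*T(√(-5 - 12), J) = 3*√((√(-5 - 12))² + (-194/39)²) = 3*√((√(-17))² + 37636/1521) = 3*√((I*√17)² + 37636/1521) = 3*√(-17 + 37636/1521) = 3*√(11779/1521) = 3*(√11779/39) = √11779/13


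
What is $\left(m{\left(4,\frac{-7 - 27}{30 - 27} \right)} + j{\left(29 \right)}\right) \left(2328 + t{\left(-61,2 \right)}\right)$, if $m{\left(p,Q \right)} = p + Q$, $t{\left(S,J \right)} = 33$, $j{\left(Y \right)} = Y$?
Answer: $51155$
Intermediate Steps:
$m{\left(p,Q \right)} = Q + p$
$\left(m{\left(4,\frac{-7 - 27}{30 - 27} \right)} + j{\left(29 \right)}\right) \left(2328 + t{\left(-61,2 \right)}\right) = \left(\left(\frac{-7 - 27}{30 - 27} + 4\right) + 29\right) \left(2328 + 33\right) = \left(\left(- \frac{34}{3} + 4\right) + 29\right) 2361 = \left(- \frac{22}{3} + 29\right) 2361 = \frac{65}{3} \cdot 2361 = 51155$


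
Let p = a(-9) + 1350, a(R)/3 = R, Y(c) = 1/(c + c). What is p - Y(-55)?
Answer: 145531/110 ≈ 1323.0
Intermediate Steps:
Y(c) = 1/(2*c)
a(R) = 3*R
p = 1323 (p = 3*(-9) + 1350 = -27 + 1350 = 1323)
p - Y(-55) = 1323 - 1/(2*(-55)) = 1323 - (-1)/(2*55) = 1323 - 1*(-1/110) = 1323 + 1/110 = 145531/110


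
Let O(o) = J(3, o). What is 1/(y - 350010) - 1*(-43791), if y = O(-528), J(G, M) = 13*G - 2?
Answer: 15325667642/349973 ≈ 43791.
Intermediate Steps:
J(G, M) = -2 + 13*G
O(o) = 37 (O(o) = -2 + 13*3 = -2 + 39 = 37)
y = 37
1/(y - 350010) - 1*(-43791) = 1/(37 - 350010) - 1*(-43791) = 1/(-349973) + 43791 = -1/349973 + 43791 = 15325667642/349973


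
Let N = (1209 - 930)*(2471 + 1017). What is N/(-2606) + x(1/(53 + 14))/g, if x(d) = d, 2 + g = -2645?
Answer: -86293768327/231085747 ≈ -373.43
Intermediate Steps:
g = -2647 (g = -2 - 2645 = -2647)
N = 973152 (N = 279*3488 = 973152)
N/(-2606) + x(1/(53 + 14))/g = 973152/(-2606) + 1/((53 + 14)*(-2647)) = 973152*(-1/2606) - 1/2647/67 = -486576/1303 + (1/67)*(-1/2647) = -486576/1303 - 1/177349 = -86293768327/231085747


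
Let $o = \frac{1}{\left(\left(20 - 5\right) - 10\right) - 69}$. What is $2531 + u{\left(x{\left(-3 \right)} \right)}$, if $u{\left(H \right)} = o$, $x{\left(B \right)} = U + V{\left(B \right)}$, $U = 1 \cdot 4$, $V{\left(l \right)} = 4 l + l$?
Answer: $\frac{161983}{64} \approx 2531.0$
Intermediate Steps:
$V{\left(l \right)} = 5 l$
$U = 4$
$x{\left(B \right)} = 4 + 5 B$
$o = - \frac{1}{64}$ ($o = \frac{1}{\left(15 - 10\right) - 69} = \frac{1}{5 - 69} = \frac{1}{-64} = - \frac{1}{64} \approx -0.015625$)
$u{\left(H \right)} = - \frac{1}{64}$
$2531 + u{\left(x{\left(-3 \right)} \right)} = 2531 - \frac{1}{64} = \frac{161983}{64}$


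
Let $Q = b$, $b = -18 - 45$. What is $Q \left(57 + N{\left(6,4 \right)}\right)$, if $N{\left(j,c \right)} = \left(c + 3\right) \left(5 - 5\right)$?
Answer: $-3591$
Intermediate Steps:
$b = -63$ ($b = -18 - 45 = -63$)
$Q = -63$
$N{\left(j,c \right)} = 0$ ($N{\left(j,c \right)} = \left(3 + c\right) 0 = 0$)
$Q \left(57 + N{\left(6,4 \right)}\right) = - 63 \left(57 + 0\right) = \left(-63\right) 57 = -3591$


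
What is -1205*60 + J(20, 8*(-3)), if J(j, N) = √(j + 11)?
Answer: -72300 + √31 ≈ -72294.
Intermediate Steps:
J(j, N) = √(11 + j)
-1205*60 + J(20, 8*(-3)) = -1205*60 + √(11 + 20) = -72300 + √31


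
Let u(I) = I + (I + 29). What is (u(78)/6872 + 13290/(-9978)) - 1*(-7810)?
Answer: 89238828335/11428136 ≈ 7808.7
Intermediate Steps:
u(I) = 29 + 2*I (u(I) = I + (29 + I) = 29 + 2*I)
(u(78)/6872 + 13290/(-9978)) - 1*(-7810) = ((29 + 2*78)/6872 + 13290/(-9978)) - 1*(-7810) = ((29 + 156)*(1/6872) + 13290*(-1/9978)) + 7810 = (185*(1/6872) - 2215/1663) + 7810 = (185/6872 - 2215/1663) + 7810 = -14913825/11428136 + 7810 = 89238828335/11428136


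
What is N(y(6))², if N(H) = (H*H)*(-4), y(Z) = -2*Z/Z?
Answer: 256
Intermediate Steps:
y(Z) = -2 (y(Z) = -2*1 = -2)
N(H) = -4*H² (N(H) = H²*(-4) = -4*H²)
N(y(6))² = (-4*(-2)²)² = (-4*4)² = (-16)² = 256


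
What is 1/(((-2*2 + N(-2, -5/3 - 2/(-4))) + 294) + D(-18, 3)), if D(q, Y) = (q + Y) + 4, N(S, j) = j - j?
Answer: 1/279 ≈ 0.0035842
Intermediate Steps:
N(S, j) = 0
D(q, Y) = 4 + Y + q (D(q, Y) = (Y + q) + 4 = 4 + Y + q)
1/(((-2*2 + N(-2, -5/3 - 2/(-4))) + 294) + D(-18, 3)) = 1/(((-2*2 + 0) + 294) + (4 + 3 - 18)) = 1/(((-4 + 0) + 294) - 11) = 1/((-4 + 294) - 11) = 1/(290 - 11) = 1/279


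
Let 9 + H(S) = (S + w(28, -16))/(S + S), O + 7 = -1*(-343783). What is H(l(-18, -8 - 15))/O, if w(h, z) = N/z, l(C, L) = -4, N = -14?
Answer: -551/22001664 ≈ -2.5044e-5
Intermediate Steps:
w(h, z) = -14/z
O = 343776 (O = -7 - 1*(-343783) = -7 + 343783 = 343776)
H(S) = -9 + (7/8 + S)/(2*S) (H(S) = -9 + (S - 14/(-16))/(S + S) = -9 + (S - 14*(-1/16))/((2*S)) = -9 + (S + 7/8)*(1/(2*S)) = -9 + (7/8 + S)*(1/(2*S)) = -9 + (7/8 + S)/(2*S))
H(l(-18, -8 - 15))/O = ((1/16)*(7 - 136*(-4))/(-4))/343776 = ((1/16)*(-¼)*(7 + 544))*(1/343776) = ((1/16)*(-¼)*551)*(1/343776) = -551/64*1/343776 = -551/22001664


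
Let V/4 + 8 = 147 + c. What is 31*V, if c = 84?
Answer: 27652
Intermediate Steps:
V = 892 (V = -32 + 4*(147 + 84) = -32 + 4*231 = -32 + 924 = 892)
31*V = 31*892 = 27652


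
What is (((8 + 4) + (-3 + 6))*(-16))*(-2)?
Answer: 480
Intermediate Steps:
(((8 + 4) + (-3 + 6))*(-16))*(-2) = ((12 + 3)*(-16))*(-2) = (15*(-16))*(-2) = -240*(-2) = 480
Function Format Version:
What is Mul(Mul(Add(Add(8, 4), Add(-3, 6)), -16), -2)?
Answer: 480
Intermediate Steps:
Mul(Mul(Add(Add(8, 4), Add(-3, 6)), -16), -2) = Mul(Mul(Add(12, 3), -16), -2) = Mul(Mul(15, -16), -2) = Mul(-240, -2) = 480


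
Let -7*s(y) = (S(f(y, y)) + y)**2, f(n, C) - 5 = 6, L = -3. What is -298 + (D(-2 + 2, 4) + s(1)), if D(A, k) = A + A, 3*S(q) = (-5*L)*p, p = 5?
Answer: -2762/7 ≈ -394.57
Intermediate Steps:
f(n, C) = 11 (f(n, C) = 5 + 6 = 11)
S(q) = 25 (S(q) = (-5*(-3)*5)/3 = (15*5)/3 = (1/3)*75 = 25)
s(y) = -(25 + y)**2/7
D(A, k) = 2*A
-298 + (D(-2 + 2, 4) + s(1)) = -298 + (2*(-2 + 2) - (25 + 1)**2/7) = -298 + (2*0 - 1/7*26**2) = -298 + (0 - 1/7*676) = -298 + (0 - 676/7) = -298 - 676/7 = -2762/7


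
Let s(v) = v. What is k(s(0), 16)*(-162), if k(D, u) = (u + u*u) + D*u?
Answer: -44064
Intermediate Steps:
k(D, u) = u + u² + D*u (k(D, u) = (u + u²) + D*u = u + u² + D*u)
k(s(0), 16)*(-162) = (16*(1 + 0 + 16))*(-162) = (16*17)*(-162) = 272*(-162) = -44064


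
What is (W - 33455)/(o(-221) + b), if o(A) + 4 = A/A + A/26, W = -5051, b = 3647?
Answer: -77012/7271 ≈ -10.592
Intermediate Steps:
o(A) = -3 + A/26 (o(A) = -4 + (A/A + A/26) = -4 + (1 + A*(1/26)) = -4 + (1 + A/26) = -3 + A/26)
(W - 33455)/(o(-221) + b) = (-5051 - 33455)/((-3 + (1/26)*(-221)) + 3647) = -38506/((-3 - 17/2) + 3647) = -38506/(-23/2 + 3647) = -38506/7271/2 = -38506*2/7271 = -77012/7271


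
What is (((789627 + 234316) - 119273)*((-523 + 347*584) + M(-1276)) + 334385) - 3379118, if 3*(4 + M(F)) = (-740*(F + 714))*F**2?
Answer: 612575977590170611/3 ≈ 2.0419e+17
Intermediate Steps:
M(F) = -4 + F**2*(-528360 - 740*F)/3 (M(F) = -4 + ((-740*(F + 714))*F**2)/3 = -4 + ((-740*(714 + F))*F**2)/3 = -4 + ((-528360 - 740*F)*F**2)/3 = -4 + (F**2*(-528360 - 740*F))/3 = -4 + F**2*(-528360 - 740*F)/3)
(((789627 + 234316) - 119273)*((-523 + 347*584) + M(-1276)) + 334385) - 3379118 = (((789627 + 234316) - 119273)*((-523 + 347*584) + (-4 - 176120*(-1276)**2 - 740/3*(-1276)**3)) + 334385) - 3379118 = ((1023943 - 119273)*((-523 + 202648) + (-4 - 176120*1628176 - 740/3*(-2077552576))) + 334385) - 3379118 = (904670*(202125 + (-4 - 286754357120 + 1537388906240/3)) + 334385) - 3379118 = (904670*(202125 + 677125834868/3) + 334385) - 3379118 = (904670*(677126441243/3) + 334385) - 3379118 = (612575977599304810/3 + 334385) - 3379118 = 612575977600307965/3 - 3379118 = 612575977590170611/3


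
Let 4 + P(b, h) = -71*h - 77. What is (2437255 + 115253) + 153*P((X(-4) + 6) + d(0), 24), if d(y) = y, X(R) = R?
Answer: 2279403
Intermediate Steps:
P(b, h) = -81 - 71*h (P(b, h) = -4 + (-71*h - 77) = -4 + (-77 - 71*h) = -81 - 71*h)
(2437255 + 115253) + 153*P((X(-4) + 6) + d(0), 24) = (2437255 + 115253) + 153*(-81 - 71*24) = 2552508 + 153*(-81 - 1704) = 2552508 + 153*(-1785) = 2552508 - 273105 = 2279403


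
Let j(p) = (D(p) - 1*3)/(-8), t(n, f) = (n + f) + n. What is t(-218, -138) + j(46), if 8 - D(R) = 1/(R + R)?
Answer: -422923/736 ≈ -574.62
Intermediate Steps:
D(R) = 8 - 1/(2*R) (D(R) = 8 - 1/(R + R) = 8 - 1/(2*R))
t(n, f) = f + 2*n (t(n, f) = (f + n) + n = f + 2*n)
j(p) = -5/8 + 1/(16*p) (j(p) = ((8 - 1/(2*p)) - 1*3)/(-8) = ((8 - 1/(2*p)) - 3)*(-1/8) = (5 - 1/(2*p))*(-1/8) = -5/8 + 1/(16*p))
t(-218, -138) + j(46) = (-138 + 2*(-218)) + (1/16)*(1 - 10*46)/46 = (-138 - 436) + (1/16)*(1/46)*(1 - 460) = -574 + (1/16)*(1/46)*(-459) = -574 - 459/736 = -422923/736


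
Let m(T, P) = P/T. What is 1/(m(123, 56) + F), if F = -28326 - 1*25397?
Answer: -123/6607873 ≈ -1.8614e-5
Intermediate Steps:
F = -53723 (F = -28326 - 25397 = -53723)
1/(m(123, 56) + F) = 1/(56/123 - 53723) = 1/(-6607873/123) = -123/6607873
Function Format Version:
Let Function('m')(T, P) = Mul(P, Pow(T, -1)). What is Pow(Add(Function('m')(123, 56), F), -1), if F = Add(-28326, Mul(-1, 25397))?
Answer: Rational(-123, 6607873) ≈ -1.8614e-5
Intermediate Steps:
F = -53723 (F = Add(-28326, -25397) = -53723)
Pow(Add(Function('m')(123, 56), F), -1) = Pow(Add(Mul(56, Pow(123, -1)), -53723), -1) = Pow(Add(Mul(56, Rational(1, 123)), -53723), -1) = Pow(Add(Rational(56, 123), -53723), -1) = Pow(Rational(-6607873, 123), -1) = Rational(-123, 6607873)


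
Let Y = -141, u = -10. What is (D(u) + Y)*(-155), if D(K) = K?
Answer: 23405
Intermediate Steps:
(D(u) + Y)*(-155) = (-10 - 141)*(-155) = -151*(-155) = 23405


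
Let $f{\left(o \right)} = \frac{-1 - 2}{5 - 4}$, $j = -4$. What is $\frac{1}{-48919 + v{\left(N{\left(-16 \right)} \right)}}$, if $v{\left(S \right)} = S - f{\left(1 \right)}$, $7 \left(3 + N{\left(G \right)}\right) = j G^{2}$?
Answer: $- \frac{7}{343457} \approx -2.0381 \cdot 10^{-5}$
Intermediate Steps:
$N{\left(G \right)} = -3 - \frac{4 G^{2}}{7}$ ($N{\left(G \right)} = -3 + \frac{\left(-4\right) G^{2}}{7} = -3 - \frac{4 G^{2}}{7}$)
$f{\left(o \right)} = -3$ ($f{\left(o \right)} = - \frac{3}{1} = \left(-3\right) 1 = -3$)
$v{\left(S \right)} = 3 + S$ ($v{\left(S \right)} = S - -3 = S + 3 = 3 + S$)
$\frac{1}{-48919 + v{\left(N{\left(-16 \right)} \right)}} = \frac{1}{-48919 + \left(3 - \left(3 + \frac{4 \left(-16\right)^{2}}{7}\right)\right)} = \frac{1}{-48919 + \left(3 - \frac{1045}{7}\right)} = \frac{1}{-48919 - \frac{1024}{7}} = \frac{1}{- \frac{343457}{7}} = - \frac{7}{343457}$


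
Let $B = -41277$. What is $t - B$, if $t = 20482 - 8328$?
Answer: $53431$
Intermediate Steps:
$t = 12154$
$t - B = 12154 - -41277 = 12154 + 41277 = 53431$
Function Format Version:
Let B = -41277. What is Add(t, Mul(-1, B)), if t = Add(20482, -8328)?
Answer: 53431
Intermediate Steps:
t = 12154
Add(t, Mul(-1, B)) = Add(12154, Mul(-1, -41277)) = Add(12154, 41277) = 53431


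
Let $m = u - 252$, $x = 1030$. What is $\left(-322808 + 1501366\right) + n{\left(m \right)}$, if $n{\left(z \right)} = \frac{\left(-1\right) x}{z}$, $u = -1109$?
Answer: $\frac{1604018468}{1361} \approx 1.1786 \cdot 10^{6}$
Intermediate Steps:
$m = -1361$ ($m = -1109 - 252 = -1361$)
$n{\left(z \right)} = - \frac{1030}{z}$ ($n{\left(z \right)} = \frac{\left(-1\right) 1030}{z} = - \frac{1030}{z}$)
$\left(-322808 + 1501366\right) + n{\left(m \right)} = \left(-322808 + 1501366\right) - \frac{1030}{-1361} = 1178558 - - \frac{1030}{1361} = 1178558 + \frac{1030}{1361} = \frac{1604018468}{1361}$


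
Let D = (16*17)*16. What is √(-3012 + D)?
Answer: 2*√335 ≈ 36.606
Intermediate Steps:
D = 4352 (D = 272*16 = 4352)
√(-3012 + D) = √(-3012 + 4352) = √1340 = 2*√335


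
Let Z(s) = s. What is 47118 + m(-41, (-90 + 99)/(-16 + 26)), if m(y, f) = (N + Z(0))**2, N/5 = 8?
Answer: 48718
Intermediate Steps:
N = 40 (N = 5*8 = 40)
m(y, f) = 1600 (m(y, f) = (40 + 0)**2 = 40**2 = 1600)
47118 + m(-41, (-90 + 99)/(-16 + 26)) = 47118 + 1600 = 48718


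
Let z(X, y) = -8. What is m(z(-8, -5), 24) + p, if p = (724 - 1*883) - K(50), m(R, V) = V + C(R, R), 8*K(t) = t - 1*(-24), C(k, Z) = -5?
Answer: -597/4 ≈ -149.25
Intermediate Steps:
K(t) = 3 + t/8 (K(t) = (t - 1*(-24))/8 = (t + 24)/8 = (24 + t)/8 = 3 + t/8)
m(R, V) = -5 + V (m(R, V) = V - 5 = -5 + V)
p = -673/4 (p = (724 - 1*883) - (3 + (⅛)*50) = (724 - 883) - (3 + 25/4) = -159 - 1*37/4 = -159 - 37/4 = -673/4 ≈ -168.25)
m(z(-8, -5), 24) + p = (-5 + 24) - 673/4 = 19 - 673/4 = -597/4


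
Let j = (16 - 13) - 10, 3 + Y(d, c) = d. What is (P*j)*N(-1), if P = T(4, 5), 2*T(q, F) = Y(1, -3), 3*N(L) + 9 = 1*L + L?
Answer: -77/3 ≈ -25.667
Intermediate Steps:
Y(d, c) = -3 + d
j = -7 (j = 3 - 10 = -7)
N(L) = -3 + 2*L/3 (N(L) = -3 + (1*L + L)/3 = -3 + (L + L)/3 = -3 + (2*L)/3 = -3 + 2*L/3)
T(q, F) = -1 (T(q, F) = (-3 + 1)/2 = (1/2)*(-2) = -1)
P = -1
(P*j)*N(-1) = (-1*(-7))*(-3 + (2/3)*(-1)) = 7*(-3 - 2/3) = 7*(-11/3) = -77/3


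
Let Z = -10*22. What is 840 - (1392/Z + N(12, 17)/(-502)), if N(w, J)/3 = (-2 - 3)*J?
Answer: 23353071/27610 ≈ 845.82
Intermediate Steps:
Z = -220
N(w, J) = -15*J (N(w, J) = 3*((-2 - 3)*J) = 3*(-5*J) = -15*J)
840 - (1392/Z + N(12, 17)/(-502)) = 840 - (1392/(-220) - 15*17/(-502)) = 840 - (1392*(-1/220) - 255*(-1/502)) = 840 - (-348/55 + 255/502) = 840 - 1*(-160671/27610) = 840 + 160671/27610 = 23353071/27610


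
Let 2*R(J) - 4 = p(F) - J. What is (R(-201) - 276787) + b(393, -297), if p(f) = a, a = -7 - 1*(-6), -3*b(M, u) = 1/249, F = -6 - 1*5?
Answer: -206683696/747 ≈ -2.7669e+5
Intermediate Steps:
F = -11 (F = -6 - 5 = -11)
b(M, u) = -1/747 (b(M, u) = -⅓/249 = -⅓*1/249 = -1/747)
a = -1 (a = -7 + 6 = -1)
p(f) = -1
R(J) = 3/2 - J/2 (R(J) = 2 + (-1 - J)/2 = 2 + (-½ - J/2) = 3/2 - J/2)
(R(-201) - 276787) + b(393, -297) = ((3/2 - ½*(-201)) - 276787) - 1/747 = ((3/2 + 201/2) - 276787) - 1/747 = (102 - 276787) - 1/747 = -276685 - 1/747 = -206683696/747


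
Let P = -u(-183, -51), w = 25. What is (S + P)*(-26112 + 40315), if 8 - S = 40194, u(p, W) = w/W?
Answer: -29108494583/51 ≈ -5.7076e+8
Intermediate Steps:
u(p, W) = 25/W
P = 25/51 (P = -25/(-51) = -25*(-1)/51 = -1*(-25/51) = 25/51 ≈ 0.49020)
S = -40186 (S = 8 - 1*40194 = 8 - 40194 = -40186)
(S + P)*(-26112 + 40315) = (-40186 + 25/51)*(-26112 + 40315) = -2049461/51*14203 = -29108494583/51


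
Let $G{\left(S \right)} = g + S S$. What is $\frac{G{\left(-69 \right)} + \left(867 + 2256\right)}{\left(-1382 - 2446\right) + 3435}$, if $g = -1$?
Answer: $- \frac{7883}{393} \approx -20.059$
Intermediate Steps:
$G{\left(S \right)} = -1 + S^{2}$ ($G{\left(S \right)} = -1 + S S = -1 + S^{2}$)
$\frac{G{\left(-69 \right)} + \left(867 + 2256\right)}{\left(-1382 - 2446\right) + 3435} = \frac{\left(-1 + \left(-69\right)^{2}\right) + \left(867 + 2256\right)}{\left(-1382 - 2446\right) + 3435} = \frac{\left(-1 + 4761\right) + 3123}{\left(-1382 - 2446\right) + 3435} = \frac{4760 + 3123}{-3828 + 3435} = \frac{7883}{-393} = 7883 \left(- \frac{1}{393}\right) = - \frac{7883}{393}$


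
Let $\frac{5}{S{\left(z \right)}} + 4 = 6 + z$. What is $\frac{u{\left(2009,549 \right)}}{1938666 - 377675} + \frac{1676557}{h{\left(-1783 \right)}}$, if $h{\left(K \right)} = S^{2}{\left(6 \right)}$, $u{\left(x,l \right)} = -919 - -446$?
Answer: $\frac{167493784819343}{39024775} \approx 4.292 \cdot 10^{6}$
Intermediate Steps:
$u{\left(x,l \right)} = -473$ ($u{\left(x,l \right)} = -919 + 446 = -473$)
$S{\left(z \right)} = \frac{5}{2 + z}$ ($S{\left(z \right)} = \frac{5}{-4 + \left(6 + z\right)} = \frac{5}{2 + z}$)
$h{\left(K \right)} = \frac{25}{64}$ ($h{\left(K \right)} = \left(\frac{5}{2 + 6}\right)^{2} = \left(\frac{5}{8}\right)^{2} = \frac{25}{64}$)
$\frac{u{\left(2009,549 \right)}}{1938666 - 377675} + \frac{1676557}{h{\left(-1783 \right)}} = - \frac{473}{1938666 - 377675} + \frac{1676557}{\frac{25}{64}} = - \frac{473}{1938666 - 377675} + 1676557 \cdot \frac{64}{25} = - \frac{473}{1560991} + \frac{107299648}{25} = \frac{167493784819343}{39024775}$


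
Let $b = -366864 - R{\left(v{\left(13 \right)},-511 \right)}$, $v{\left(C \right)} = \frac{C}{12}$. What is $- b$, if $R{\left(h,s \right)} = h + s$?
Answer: $\frac{4396249}{12} \approx 3.6635 \cdot 10^{5}$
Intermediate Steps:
$v{\left(C \right)} = \frac{C}{12}$ ($v{\left(C \right)} = C \frac{1}{12} = \frac{C}{12}$)
$b = - \frac{4396249}{12}$ ($b = -366864 - \left(\frac{1}{12} \cdot 13 - 511\right) = -366864 - \left(\frac{13}{12} - 511\right) = -366864 - - \frac{6119}{12} = -366864 + \frac{6119}{12} = - \frac{4396249}{12} \approx -3.6635 \cdot 10^{5}$)
$- b = \left(-1\right) \left(- \frac{4396249}{12}\right) = \frac{4396249}{12}$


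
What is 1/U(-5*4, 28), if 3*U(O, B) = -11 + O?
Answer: -3/31 ≈ -0.096774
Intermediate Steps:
U(O, B) = -11/3 + O/3 (U(O, B) = (-11 + O)/3 = -11/3 + O/3)
1/U(-5*4, 28) = 1/(-11/3 + (-5*4)/3) = 1/(-11/3 + (⅓)*(-20)) = 1/(-11/3 - 20/3) = 1/(-31/3) = -3/31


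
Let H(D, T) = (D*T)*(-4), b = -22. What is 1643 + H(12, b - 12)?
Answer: 3275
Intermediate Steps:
H(D, T) = -4*D*T
1643 + H(12, b - 12) = 1643 - 4*12*(-22 - 12) = 1643 - 4*12*(-34) = 1643 + 1632 = 3275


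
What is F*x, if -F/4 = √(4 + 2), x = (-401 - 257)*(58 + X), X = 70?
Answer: 336896*√6 ≈ 8.2522e+5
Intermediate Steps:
x = -84224 (x = (-401 - 257)*(58 + 70) = -658*128 = -84224)
F = -4*√6 (F = -4*√(4 + 2) = -4*√6 ≈ -9.7980)
F*x = -4*√6*(-84224) = 336896*√6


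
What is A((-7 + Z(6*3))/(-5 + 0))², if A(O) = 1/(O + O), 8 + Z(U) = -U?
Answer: 25/4356 ≈ 0.0057392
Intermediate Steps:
Z(U) = -8 - U
A(O) = 1/(2*O)
A((-7 + Z(6*3))/(-5 + 0))² = (1/(2*(((-7 + (-8 - 6*3))/(-5 + 0)))))² = (1/(2*(((-7 + (-8 - 1*18))/(-5)))))² = (1/(2*(((-7 + (-8 - 18))*(-⅕)))))² = (1/(2*(((-7 - 26)*(-⅕)))))² = (1/(2*((-33*(-⅕)))))² = (1/(2*(33/5)))² = ((½)*(5/33))² = (5/66)² = 25/4356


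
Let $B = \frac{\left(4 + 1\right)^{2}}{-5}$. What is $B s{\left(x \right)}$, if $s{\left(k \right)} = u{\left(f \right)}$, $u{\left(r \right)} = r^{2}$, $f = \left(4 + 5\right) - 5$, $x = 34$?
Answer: $-80$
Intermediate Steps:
$f = 4$ ($f = 9 - 5 = 4$)
$B = -5$ ($B = 5^{2} \left(- \frac{1}{5}\right) = 25 \left(- \frac{1}{5}\right) = -5$)
$s{\left(k \right)} = 16$ ($s{\left(k \right)} = 4^{2} = 16$)
$B s{\left(x \right)} = \left(-5\right) 16 = -80$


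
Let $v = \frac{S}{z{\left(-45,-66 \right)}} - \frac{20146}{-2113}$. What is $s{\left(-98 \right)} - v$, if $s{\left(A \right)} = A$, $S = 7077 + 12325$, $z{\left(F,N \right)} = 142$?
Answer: $- \frac{36630833}{150023} \approx -244.17$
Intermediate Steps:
$S = 19402$
$v = \frac{21928579}{150023}$ ($v = \frac{19402}{142} - \frac{20146}{-2113} = 19402 \cdot \frac{1}{142} - - \frac{20146}{2113} = \frac{9701}{71} + \frac{20146}{2113} = \frac{21928579}{150023} \approx 146.17$)
$s{\left(-98 \right)} - v = -98 - \frac{21928579}{150023} = - \frac{36630833}{150023}$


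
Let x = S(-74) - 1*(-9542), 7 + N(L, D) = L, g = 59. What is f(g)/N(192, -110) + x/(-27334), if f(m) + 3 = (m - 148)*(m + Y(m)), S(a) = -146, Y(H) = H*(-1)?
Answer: -910131/2528395 ≈ -0.35996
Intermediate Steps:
Y(H) = -H
N(L, D) = -7 + L
x = 9396 (x = -146 - 1*(-9542) = -146 + 9542 = 9396)
f(m) = -3 (f(m) = -3 + (m - 148)*(m - m) = -3 + (-148 + m)*0 = -3 + 0 = -3)
f(g)/N(192, -110) + x/(-27334) = -3/(-7 + 192) + 9396/(-27334) = -3/185 + 9396*(-1/27334) = -3*1/185 - 4698/13667 = -3/185 - 4698/13667 = -910131/2528395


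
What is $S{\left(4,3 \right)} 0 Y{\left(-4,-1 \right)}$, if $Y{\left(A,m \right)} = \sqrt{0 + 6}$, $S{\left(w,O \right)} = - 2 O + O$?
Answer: $0$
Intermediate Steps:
$S{\left(w,O \right)} = - O$
$Y{\left(A,m \right)} = \sqrt{6}$
$S{\left(4,3 \right)} 0 Y{\left(-4,-1 \right)} = \left(-1\right) 3 \cdot 0 \sqrt{6} = \left(-3\right) 0 \sqrt{6} = 0 \sqrt{6} = 0$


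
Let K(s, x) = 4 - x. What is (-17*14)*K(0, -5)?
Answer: -2142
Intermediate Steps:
(-17*14)*K(0, -5) = (-17*14)*(4 - 1*(-5)) = -238*(4 + 5) = -238*9 = -2142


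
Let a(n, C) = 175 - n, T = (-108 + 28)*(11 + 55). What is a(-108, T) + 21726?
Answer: 22009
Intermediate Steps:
T = -5280 (T = -80*66 = -5280)
a(-108, T) + 21726 = (175 - 1*(-108)) + 21726 = (175 + 108) + 21726 = 283 + 21726 = 22009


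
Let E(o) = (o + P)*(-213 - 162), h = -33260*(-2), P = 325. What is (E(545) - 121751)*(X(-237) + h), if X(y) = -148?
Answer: -29734722372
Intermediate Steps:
h = 66520
E(o) = -121875 - 375*o (E(o) = (o + 325)*(-213 - 162) = (325 + o)*(-375) = -121875 - 375*o)
(E(545) - 121751)*(X(-237) + h) = ((-121875 - 375*545) - 121751)*(-148 + 66520) = ((-121875 - 204375) - 121751)*66372 = (-326250 - 121751)*66372 = -448001*66372 = -29734722372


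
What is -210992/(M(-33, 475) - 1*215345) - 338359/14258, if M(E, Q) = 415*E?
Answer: -4655588839/204103270 ≈ -22.810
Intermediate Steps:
-210992/(M(-33, 475) - 1*215345) - 338359/14258 = -210992/(415*(-33) - 1*215345) - 338359/14258 = -210992/(-13695 - 215345) - 338359*1/14258 = -210992/(-229040) - 338359/14258 = -210992*(-1/229040) - 338359/14258 = 13187/14315 - 338359/14258 = -4655588839/204103270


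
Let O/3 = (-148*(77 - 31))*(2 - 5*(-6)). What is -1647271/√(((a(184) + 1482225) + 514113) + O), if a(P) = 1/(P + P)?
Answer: -6589084*√11365205303/494139361 ≈ -1421.6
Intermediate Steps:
a(P) = 1/(2*P)
O = -653568 (O = 3*((-148*(77 - 31))*(2 - 5*(-6))) = 3*((-148*46)*(2 + 30)) = 3*(-6808*32) = 3*(-217856) = -653568)
-1647271/√(((a(184) + 1482225) + 514113) + O) = -1647271/√((((½)/184 + 1482225) + 514113) - 653568) = -1647271/√((((½)*(1/184) + 1482225) + 514113) - 653568) = -1647271/√(((1/368 + 1482225) + 514113) - 653568) = -1647271/√((545458801/368 + 514113) - 653568) = -1647271/√(734652385/368 - 653568) = -1647271*4*√11365205303/494139361 = -6589084*√11365205303/494139361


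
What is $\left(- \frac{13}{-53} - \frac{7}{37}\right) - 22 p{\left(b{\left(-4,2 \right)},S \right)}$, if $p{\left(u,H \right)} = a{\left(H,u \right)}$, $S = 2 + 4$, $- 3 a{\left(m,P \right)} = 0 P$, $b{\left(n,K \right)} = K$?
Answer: $\frac{110}{1961} \approx 0.056094$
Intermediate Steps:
$a{\left(m,P \right)} = 0$ ($a{\left(m,P \right)} = - \frac{0 P}{3} = \left(- \frac{1}{3}\right) 0 = 0$)
$S = 6$
$p{\left(u,H \right)} = 0$
$\left(- \frac{13}{-53} - \frac{7}{37}\right) - 22 p{\left(b{\left(-4,2 \right)},S \right)} = \left(- \frac{13}{-53} - \frac{7}{37}\right) - 0 = \left(\left(-13\right) \left(- \frac{1}{53}\right) - \frac{7}{37}\right) + 0 = \left(\frac{13}{53} - \frac{7}{37}\right) + 0 = \frac{110}{1961} + 0 = \frac{110}{1961}$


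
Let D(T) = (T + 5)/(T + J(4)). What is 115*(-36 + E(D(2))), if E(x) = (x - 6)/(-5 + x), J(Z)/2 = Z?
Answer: -171925/43 ≈ -3998.3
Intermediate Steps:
J(Z) = 2*Z
D(T) = (5 + T)/(8 + T) (D(T) = (T + 5)/(T + 2*4) = (5 + T)/(T + 8) = (5 + T)/(8 + T))
E(x) = (-6 + x)/(-5 + x)
115*(-36 + E(D(2))) = 115*(-36 + (-6 + (5 + 2)/(8 + 2))/(-5 + (5 + 2)/(8 + 2))) = 115*(-36 + (-6 + 7/10)/(-5 + 7/10)) = 115*(-36 - 53/10/(-43/10)) = 115*(-36 - 10/43*(-53/10)) = 115*(-36 + 53/43) = 115*(-1495/43) = -171925/43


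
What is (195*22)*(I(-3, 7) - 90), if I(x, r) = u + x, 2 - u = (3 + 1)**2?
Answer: -459030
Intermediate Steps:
u = -14 (u = 2 - (3 + 1)**2 = 2 - 1*4**2 = 2 - 1*16 = 2 - 16 = -14)
I(x, r) = -14 + x
(195*22)*(I(-3, 7) - 90) = (195*22)*((-14 - 3) - 90) = 4290*(-17 - 90) = 4290*(-107) = -459030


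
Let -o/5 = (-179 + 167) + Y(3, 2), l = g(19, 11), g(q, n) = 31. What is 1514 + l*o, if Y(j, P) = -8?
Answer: 4614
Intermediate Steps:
l = 31
o = 100 (o = -5*((-179 + 167) - 8) = -5*(-12 - 8) = -5*(-20) = 100)
1514 + l*o = 1514 + 31*100 = 1514 + 3100 = 4614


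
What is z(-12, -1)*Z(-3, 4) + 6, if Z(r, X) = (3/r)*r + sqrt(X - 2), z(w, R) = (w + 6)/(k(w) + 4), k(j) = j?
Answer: 33/4 + 3*sqrt(2)/4 ≈ 9.3107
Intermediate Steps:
z(w, R) = (6 + w)/(4 + w) (z(w, R) = (w + 6)/(w + 4) = (6 + w)/(4 + w))
Z(r, X) = 3 + sqrt(-2 + X)
z(-12, -1)*Z(-3, 4) + 6 = ((6 - 12)/(4 - 12))*(3 + sqrt(-2 + 4)) + 6 = (-6/(-8))*(3 + sqrt(2)) + 6 = (-1/8*(-6))*(3 + sqrt(2)) + 6 = 3*(3 + sqrt(2))/4 + 6 = (9/4 + 3*sqrt(2)/4) + 6 = 33/4 + 3*sqrt(2)/4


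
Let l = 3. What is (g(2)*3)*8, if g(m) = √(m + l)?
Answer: 24*√5 ≈ 53.666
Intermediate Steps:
g(m) = √(3 + m) (g(m) = √(m + 3) = √(3 + m))
(g(2)*3)*8 = (√(3 + 2)*3)*8 = (√5*3)*8 = (3*√5)*8 = 24*√5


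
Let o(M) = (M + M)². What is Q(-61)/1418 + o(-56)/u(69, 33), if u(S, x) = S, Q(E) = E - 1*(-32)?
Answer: 17785391/97842 ≈ 181.78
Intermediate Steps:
Q(E) = 32 + E (Q(E) = E + 32 = 32 + E)
o(M) = 4*M² (o(M) = (2*M)² = 4*M²)
Q(-61)/1418 + o(-56)/u(69, 33) = (32 - 61)/1418 + (4*(-56)²)/69 = -29*1/1418 + (4*3136)*(1/69) = -29/1418 + 12544*(1/69) = -29/1418 + 12544/69 = 17785391/97842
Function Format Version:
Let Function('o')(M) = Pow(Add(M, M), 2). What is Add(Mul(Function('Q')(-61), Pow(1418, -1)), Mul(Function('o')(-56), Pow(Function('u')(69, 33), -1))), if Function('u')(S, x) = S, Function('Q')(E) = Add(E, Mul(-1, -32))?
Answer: Rational(17785391, 97842) ≈ 181.78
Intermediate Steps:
Function('Q')(E) = Add(32, E) (Function('Q')(E) = Add(E, 32) = Add(32, E))
Function('o')(M) = Mul(4, Pow(M, 2)) (Function('o')(M) = Pow(Mul(2, M), 2) = Mul(4, Pow(M, 2)))
Add(Mul(Function('Q')(-61), Pow(1418, -1)), Mul(Function('o')(-56), Pow(Function('u')(69, 33), -1))) = Add(Mul(Add(32, -61), Pow(1418, -1)), Mul(Mul(4, Pow(-56, 2)), Pow(69, -1))) = Add(Mul(-29, Rational(1, 1418)), Mul(Mul(4, 3136), Rational(1, 69))) = Add(Rational(-29, 1418), Mul(12544, Rational(1, 69))) = Add(Rational(-29, 1418), Rational(12544, 69)) = Rational(17785391, 97842)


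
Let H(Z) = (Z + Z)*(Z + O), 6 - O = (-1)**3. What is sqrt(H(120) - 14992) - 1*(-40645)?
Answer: 40645 + 88*sqrt(2) ≈ 40769.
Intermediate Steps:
O = 7 (O = 6 - 1*(-1)**3 = 6 - 1*(-1) = 6 + 1 = 7)
H(Z) = 2*Z*(7 + Z) (H(Z) = (Z + Z)*(Z + 7) = (2*Z)*(7 + Z) = 2*Z*(7 + Z))
sqrt(H(120) - 14992) - 1*(-40645) = sqrt(2*120*(7 + 120) - 14992) - 1*(-40645) = sqrt(2*120*127 - 14992) + 40645 = sqrt(30480 - 14992) + 40645 = sqrt(15488) + 40645 = 88*sqrt(2) + 40645 = 40645 + 88*sqrt(2)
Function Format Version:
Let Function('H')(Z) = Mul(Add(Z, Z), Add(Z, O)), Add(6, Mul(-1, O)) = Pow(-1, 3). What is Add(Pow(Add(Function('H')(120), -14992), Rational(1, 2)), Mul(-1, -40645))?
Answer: Add(40645, Mul(88, Pow(2, Rational(1, 2)))) ≈ 40769.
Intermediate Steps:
O = 7 (O = Add(6, Mul(-1, Pow(-1, 3))) = Add(6, Mul(-1, -1)) = Add(6, 1) = 7)
Function('H')(Z) = Mul(2, Z, Add(7, Z)) (Function('H')(Z) = Mul(Add(Z, Z), Add(Z, 7)) = Mul(Mul(2, Z), Add(7, Z)) = Mul(2, Z, Add(7, Z)))
Add(Pow(Add(Function('H')(120), -14992), Rational(1, 2)), Mul(-1, -40645)) = Add(Pow(Add(Mul(2, 120, Add(7, 120)), -14992), Rational(1, 2)), Mul(-1, -40645)) = Add(Pow(Add(Mul(2, 120, 127), -14992), Rational(1, 2)), 40645) = Add(Pow(Add(30480, -14992), Rational(1, 2)), 40645) = Add(Pow(15488, Rational(1, 2)), 40645) = Add(Mul(88, Pow(2, Rational(1, 2))), 40645) = Add(40645, Mul(88, Pow(2, Rational(1, 2))))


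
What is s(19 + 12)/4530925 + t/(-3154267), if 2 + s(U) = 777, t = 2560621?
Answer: -463981485900/571669888279 ≈ -0.81162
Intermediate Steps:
s(U) = 775 (s(U) = -2 + 777 = 775)
s(19 + 12)/4530925 + t/(-3154267) = 775/4530925 + 2560621/(-3154267) = 775*(1/4530925) + 2560621*(-1/3154267) = 31/181237 - 2560621/3154267 = -463981485900/571669888279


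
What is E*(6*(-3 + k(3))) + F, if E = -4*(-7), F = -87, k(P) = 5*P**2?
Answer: 6969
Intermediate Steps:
E = 28
E*(6*(-3 + k(3))) + F = 28*(6*(-3 + 5*3**2)) - 87 = 28*(6*(-3 + 5*9)) - 87 = 28*(6*(-3 + 45)) - 87 = 28*(6*42) - 87 = 28*252 - 87 = 7056 - 87 = 6969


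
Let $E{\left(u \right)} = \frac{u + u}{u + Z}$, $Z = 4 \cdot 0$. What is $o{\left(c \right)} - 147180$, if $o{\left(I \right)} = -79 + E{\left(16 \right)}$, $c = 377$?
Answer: $-147257$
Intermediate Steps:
$Z = 0$
$E{\left(u \right)} = 2$ ($E{\left(u \right)} = \frac{u + u}{u + 0} = \frac{2 u}{u} = 2$)
$o{\left(I \right)} = -77$ ($o{\left(I \right)} = -79 + 2 = -77$)
$o{\left(c \right)} - 147180 = -77 - 147180 = -147257$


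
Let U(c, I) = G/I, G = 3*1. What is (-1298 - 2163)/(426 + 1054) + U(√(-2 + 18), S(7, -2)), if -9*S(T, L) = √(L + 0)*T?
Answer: -3461/1480 + 27*I*√2/14 ≈ -2.3385 + 2.7274*I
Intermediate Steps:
S(T, L) = -T*√L/9 (S(T, L) = -√(L + 0)*T/9 = -√L*T/9 = -T*√L/9)
G = 3
U(c, I) = 3/I
(-1298 - 2163)/(426 + 1054) + U(√(-2 + 18), S(7, -2)) = (-1298 - 2163)/(426 + 1054) + 3/((-⅑*7*√(-2))) = -3461/1480 + 3/((-⅑*7*I*√2)) = -3461*1/1480 + 3/((-7*I*√2/9)) = -3461/1480 + 3*(9*I*√2/14) = -3461/1480 + 27*I*√2/14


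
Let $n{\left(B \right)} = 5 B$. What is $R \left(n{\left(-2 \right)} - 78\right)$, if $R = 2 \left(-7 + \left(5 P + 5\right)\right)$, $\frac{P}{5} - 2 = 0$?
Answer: $-8448$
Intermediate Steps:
$P = 10$ ($P = 10 + 5 \cdot 0 = 10 + 0 = 10$)
$R = 96$ ($R = 2 \left(-7 + \left(5 \cdot 10 + 5\right)\right) = 2 \left(-7 + \left(50 + 5\right)\right) = 2 \left(-7 + 55\right) = 2 \cdot 48 = 96$)
$R \left(n{\left(-2 \right)} - 78\right) = 96 \left(5 \left(-2\right) - 78\right) = 96 \left(-10 - 78\right) = 96 \left(-88\right) = -8448$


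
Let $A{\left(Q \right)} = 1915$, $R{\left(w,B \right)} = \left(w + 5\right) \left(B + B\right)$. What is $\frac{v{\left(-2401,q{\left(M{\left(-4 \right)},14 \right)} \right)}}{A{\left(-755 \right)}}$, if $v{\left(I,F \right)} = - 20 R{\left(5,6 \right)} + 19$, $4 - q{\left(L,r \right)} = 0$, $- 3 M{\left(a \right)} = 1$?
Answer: $- \frac{2381}{1915} \approx -1.2433$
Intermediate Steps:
$M{\left(a \right)} = - \frac{1}{3}$ ($M{\left(a \right)} = \left(- \frac{1}{3}\right) 1 = - \frac{1}{3}$)
$q{\left(L,r \right)} = 4$ ($q{\left(L,r \right)} = 4 - 0 = 4 + 0 = 4$)
$R{\left(w,B \right)} = 2 B \left(5 + w\right)$ ($R{\left(w,B \right)} = \left(5 + w\right) 2 B = 2 B \left(5 + w\right)$)
$v{\left(I,F \right)} = -2381$ ($v{\left(I,F \right)} = - 20 \cdot 2 \cdot 6 \left(5 + 5\right) + 19 = - 20 \cdot 2 \cdot 6 \cdot 10 + 19 = \left(-20\right) 120 + 19 = -2400 + 19 = -2381$)
$\frac{v{\left(-2401,q{\left(M{\left(-4 \right)},14 \right)} \right)}}{A{\left(-755 \right)}} = - \frac{2381}{1915}$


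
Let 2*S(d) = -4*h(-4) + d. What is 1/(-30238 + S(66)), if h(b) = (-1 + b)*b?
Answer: -1/30245 ≈ -3.3063e-5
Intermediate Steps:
h(b) = b*(-1 + b)
S(d) = -40 + d/2 (S(d) = (-(-16)*(-1 - 4) + d)/2 = (-(-16)*(-5) + d)/2 = (-4*20 + d)/2 = (-80 + d)/2 = -40 + d/2)
1/(-30238 + S(66)) = 1/(-30238 + (-40 + (½)*66)) = 1/(-30238 + (-40 + 33)) = 1/(-30238 - 7) = 1/(-30245) = -1/30245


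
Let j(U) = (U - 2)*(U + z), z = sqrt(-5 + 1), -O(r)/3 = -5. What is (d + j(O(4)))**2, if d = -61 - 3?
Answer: 16485 + 6812*I ≈ 16485.0 + 6812.0*I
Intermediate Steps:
O(r) = 15 (O(r) = -3*(-5) = 15)
z = 2*I (z = sqrt(-4) = 2*I ≈ 2.0*I)
j(U) = (-2 + U)*(U + 2*I) (j(U) = (U - 2)*(U + 2*I) = (-2 + U)*(U + 2*I))
d = -64
(d + j(O(4)))**2 = (-64 + (15**2 - 4*I + 2*15*(-1 + I)))**2 = (-64 + (225 - 4*I + (-30 + 30*I)))**2 = (-64 + (195 + 26*I))**2 = (131 + 26*I)**2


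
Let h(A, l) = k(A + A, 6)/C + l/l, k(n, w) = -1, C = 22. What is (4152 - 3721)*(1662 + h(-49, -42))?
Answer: 15768135/22 ≈ 7.1673e+5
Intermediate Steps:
h(A, l) = 21/22 (h(A, l) = -1/22 + l/l = -1*1/22 + 1 = -1/22 + 1 = 21/22)
(4152 - 3721)*(1662 + h(-49, -42)) = (4152 - 3721)*(1662 + 21/22) = 431*(36585/22) = 15768135/22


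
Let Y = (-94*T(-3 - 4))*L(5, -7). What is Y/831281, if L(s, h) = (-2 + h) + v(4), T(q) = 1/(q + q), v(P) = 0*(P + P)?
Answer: -423/5818967 ≈ -7.2693e-5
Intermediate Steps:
v(P) = 0 (v(P) = 0*(2*P) = 0)
T(q) = 1/(2*q)
L(s, h) = -2 + h (L(s, h) = (-2 + h) + 0 = -2 + h)
Y = -423/7 (Y = (-47/(-3 - 4))*(-2 - 7) = -47/(-7)*(-9) = -47*(-1)/7*(-9) = -94*(-1/14)*(-9) = (47/7)*(-9) = -423/7 ≈ -60.429)
Y/831281 = -423/7/831281 = -423/7*1/831281 = -423/5818967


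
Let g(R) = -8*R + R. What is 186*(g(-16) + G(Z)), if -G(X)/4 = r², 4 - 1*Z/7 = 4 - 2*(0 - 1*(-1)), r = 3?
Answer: 14136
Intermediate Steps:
g(R) = -7*R
Z = 14 (Z = 28 - 7*(4 - 2*(0 - 1*(-1))) = 28 - 7*(4 - 2*(0 + 1)) = 28 - 7*(4 - 2*1) = 28 - 7*(4 - 2) = 28 - 7*2 = 28 - 14 = 14)
G(X) = -36 (G(X) = -4*3² = -4*9 = -36)
186*(g(-16) + G(Z)) = 186*(-7*(-16) - 36) = 186*(112 - 36) = 186*76 = 14136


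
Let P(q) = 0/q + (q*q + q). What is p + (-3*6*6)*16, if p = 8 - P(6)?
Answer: -1762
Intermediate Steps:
P(q) = q + q**2 (P(q) = 0 + (q**2 + q) = 0 + (q + q**2) = q + q**2)
p = -34 (p = 8 - 6*(1 + 6) = 8 - 6*7 = 8 - 1*42 = 8 - 42 = -34)
p + (-3*6*6)*16 = -34 + (-3*6*6)*16 = -34 - 18*6*16 = -34 - 108*16 = -34 - 1728 = -1762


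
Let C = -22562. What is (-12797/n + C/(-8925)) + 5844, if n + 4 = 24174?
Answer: 252216543863/43143450 ≈ 5846.0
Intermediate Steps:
n = 24170 (n = -4 + 24174 = 24170)
(-12797/n + C/(-8925)) + 5844 = (-12797/24170 - 22562/(-8925)) + 5844 = (-12797*1/24170 - 22562*(-1/8925)) + 5844 = (-12797/24170 + 22562/8925) + 5844 = 86222063/43143450 + 5844 = 252216543863/43143450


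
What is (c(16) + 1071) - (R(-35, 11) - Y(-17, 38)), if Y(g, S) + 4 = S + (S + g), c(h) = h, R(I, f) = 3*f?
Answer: 1109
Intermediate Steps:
Y(g, S) = -4 + g + 2*S (Y(g, S) = -4 + (S + (S + g)) = -4 + (g + 2*S) = -4 + g + 2*S)
(c(16) + 1071) - (R(-35, 11) - Y(-17, 38)) = (16 + 1071) - (3*11 - (-4 - 17 + 2*38)) = 1087 - (33 - (-4 - 17 + 76)) = 1087 - (33 - 1*55) = 1087 - (33 - 55) = 1087 - 1*(-22) = 1087 + 22 = 1109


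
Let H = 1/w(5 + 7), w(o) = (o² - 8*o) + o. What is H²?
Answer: 1/3600 ≈ 0.00027778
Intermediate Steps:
w(o) = o² - 7*o
H = 1/60 (H = 1/((5 + 7)*(-7 + (5 + 7))) = 1/(12*(-7 + 12)) = 1/(12*5) = 1/60 ≈ 0.016667)
H² = (1/60)² = 1/3600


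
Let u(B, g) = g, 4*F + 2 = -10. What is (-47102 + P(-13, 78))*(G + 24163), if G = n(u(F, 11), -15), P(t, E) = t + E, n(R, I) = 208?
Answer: -1146338727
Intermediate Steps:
F = -3 (F = -½ + (¼)*(-10) = -½ - 5/2 = -3)
P(t, E) = E + t
G = 208
(-47102 + P(-13, 78))*(G + 24163) = (-47102 + (78 - 13))*(208 + 24163) = (-47102 + 65)*24371 = -47037*24371 = -1146338727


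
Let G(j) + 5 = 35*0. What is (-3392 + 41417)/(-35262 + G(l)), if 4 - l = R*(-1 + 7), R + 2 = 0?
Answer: -38025/35267 ≈ -1.0782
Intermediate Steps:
R = -2 (R = -2 + 0 = -2)
l = 16 (l = 4 - (-2)*(-1 + 7) = 4 - (-2)*6 = 4 - 1*(-12) = 4 + 12 = 16)
G(j) = -5 (G(j) = -5 + 35*0 = -5 + 0 = -5)
(-3392 + 41417)/(-35262 + G(l)) = (-3392 + 41417)/(-35262 - 5) = 38025/(-35267) = 38025*(-1/35267) = -38025/35267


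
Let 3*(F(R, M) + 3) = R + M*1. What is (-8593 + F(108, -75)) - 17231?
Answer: -25816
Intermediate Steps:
F(R, M) = -3 + M/3 + R/3 (F(R, M) = -3 + (R + M*1)/3 = -3 + (R + M)/3 = -3 + (M + R)/3 = -3 + (M/3 + R/3) = -3 + M/3 + R/3)
(-8593 + F(108, -75)) - 17231 = (-8593 + (-3 + (⅓)*(-75) + (⅓)*108)) - 17231 = (-8593 + (-3 - 25 + 36)) - 17231 = (-8593 + 8) - 17231 = -8585 - 17231 = -25816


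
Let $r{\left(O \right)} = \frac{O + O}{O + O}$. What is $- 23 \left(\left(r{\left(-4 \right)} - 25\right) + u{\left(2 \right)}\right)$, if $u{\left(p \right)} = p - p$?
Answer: $552$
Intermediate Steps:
$r{\left(O \right)} = 1$ ($r{\left(O \right)} = \frac{2 O}{2 O} = 2 O \frac{1}{2 O} = 1$)
$u{\left(p \right)} = 0$
$- 23 \left(\left(r{\left(-4 \right)} - 25\right) + u{\left(2 \right)}\right) = - 23 \left(\left(1 - 25\right) + 0\right) = - 23 \left(-24 + 0\right) = \left(-23\right) \left(-24\right) = 552$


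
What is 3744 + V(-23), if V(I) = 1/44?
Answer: 164737/44 ≈ 3744.0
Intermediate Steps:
V(I) = 1/44
3744 + V(-23) = 3744 + 1/44 = 164737/44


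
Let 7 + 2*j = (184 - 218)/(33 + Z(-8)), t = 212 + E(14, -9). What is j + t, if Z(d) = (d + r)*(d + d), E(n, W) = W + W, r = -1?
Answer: 67403/354 ≈ 190.40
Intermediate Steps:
E(n, W) = 2*W
Z(d) = 2*d*(-1 + d) (Z(d) = (d - 1)*(d + d) = (-1 + d)*(2*d) = 2*d*(-1 + d))
t = 194 (t = 212 + 2*(-9) = 212 - 18 = 194)
j = -1273/354 (j = -7/2 + ((184 - 218)/(33 + 2*(-8)*(-1 - 8)))/2 = -7/2 + (-34/(33 + 2*(-8)*(-9)))/2 = -7/2 + (-34/(33 + 144))/2 = -7/2 + (-34/177)/2 = -7/2 + (-34*1/177)/2 = -7/2 + (½)*(-34/177) = -7/2 - 17/177 = -1273/354 ≈ -3.5960)
j + t = -1273/354 + 194 = 67403/354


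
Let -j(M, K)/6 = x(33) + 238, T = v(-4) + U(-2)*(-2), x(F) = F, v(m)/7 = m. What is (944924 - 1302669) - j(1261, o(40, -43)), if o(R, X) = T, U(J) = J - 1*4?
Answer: -356119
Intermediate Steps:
v(m) = 7*m
U(J) = -4 + J (U(J) = J - 4 = -4 + J)
T = -16 (T = 7*(-4) + (-4 - 2)*(-2) = -28 - 6*(-2) = -28 + 12 = -16)
o(R, X) = -16
j(M, K) = -1626 (j(M, K) = -6*(33 + 238) = -6*271 = -1626)
(944924 - 1302669) - j(1261, o(40, -43)) = (944924 - 1302669) - 1*(-1626) = -357745 + 1626 = -356119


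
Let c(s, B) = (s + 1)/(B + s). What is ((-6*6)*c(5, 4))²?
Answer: 576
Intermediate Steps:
c(s, B) = (1 + s)/(B + s)
((-6*6)*c(5, 4))² = ((-6*6)*((1 + 5)/(4 + 5)))² = (-36*6/9)² = (-4*6)² = (-36*⅔)² = (-24)² = 576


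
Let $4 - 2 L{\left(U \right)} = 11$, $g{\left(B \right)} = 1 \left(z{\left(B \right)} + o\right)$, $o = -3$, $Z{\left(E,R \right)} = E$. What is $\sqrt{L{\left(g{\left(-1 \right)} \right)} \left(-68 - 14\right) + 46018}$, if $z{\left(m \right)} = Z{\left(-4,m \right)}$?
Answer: $21 \sqrt{105} \approx 215.19$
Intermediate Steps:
$z{\left(m \right)} = -4$
$g{\left(B \right)} = -7$ ($g{\left(B \right)} = 1 \left(-4 - 3\right) = 1 \left(-7\right) = -7$)
$L{\left(U \right)} = - \frac{7}{2}$ ($L{\left(U \right)} = 2 - \frac{11}{2} = - \frac{7}{2}$)
$\sqrt{L{\left(g{\left(-1 \right)} \right)} \left(-68 - 14\right) + 46018} = \sqrt{- \frac{7 \left(-68 - 14\right)}{2} + 46018} = \sqrt{\left(- \frac{7}{2}\right) \left(-82\right) + 46018} = \sqrt{287 + 46018} = \sqrt{46305} = 21 \sqrt{105}$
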